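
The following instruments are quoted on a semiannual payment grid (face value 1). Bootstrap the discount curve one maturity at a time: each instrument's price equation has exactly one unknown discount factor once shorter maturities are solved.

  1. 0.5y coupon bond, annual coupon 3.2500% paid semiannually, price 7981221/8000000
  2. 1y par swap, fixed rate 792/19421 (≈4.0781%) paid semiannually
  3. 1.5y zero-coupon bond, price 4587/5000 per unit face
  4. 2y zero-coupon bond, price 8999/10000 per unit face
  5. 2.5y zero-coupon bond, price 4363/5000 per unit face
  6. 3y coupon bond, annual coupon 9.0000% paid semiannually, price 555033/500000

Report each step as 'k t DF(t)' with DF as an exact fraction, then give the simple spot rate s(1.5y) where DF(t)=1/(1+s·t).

1 1/2 9817/10000
2 1 2401/2500
3 3/2 4587/5000
4 2 8999/10000
5 5/2 4363/5000
6 3 2157/2500
s(1.5y) = (1/(4587/5000) − 1)/(3/2) = 826/13761 ≈ 6.0025%

step 1 [0.5y] bond c/2=13/800: DF=(7981221/8000000 − 13/800·(0))/(1+13/800) = 9817/10000 ≈ 0.981700
step 2 [1y] swap r/2=396/19421: DF=(1 − 396/19421·(0.981700))/(1+396/19421) = 2401/2500 ≈ 0.960400
step 3 [1.5y] zero: DF = P = 4587/5000 ≈ 0.917400
step 4 [2y] zero: DF = P = 8999/10000 ≈ 0.899900
step 5 [2.5y] zero: DF = P = 4363/5000 ≈ 0.872600
step 6 [3y] bond c/2=9/200: DF=(555033/500000 − 9/200·(0.981700+0.960400+0.917400+0.899900+0.872600))/(1+9/200) = 2157/2500 ≈ 0.862800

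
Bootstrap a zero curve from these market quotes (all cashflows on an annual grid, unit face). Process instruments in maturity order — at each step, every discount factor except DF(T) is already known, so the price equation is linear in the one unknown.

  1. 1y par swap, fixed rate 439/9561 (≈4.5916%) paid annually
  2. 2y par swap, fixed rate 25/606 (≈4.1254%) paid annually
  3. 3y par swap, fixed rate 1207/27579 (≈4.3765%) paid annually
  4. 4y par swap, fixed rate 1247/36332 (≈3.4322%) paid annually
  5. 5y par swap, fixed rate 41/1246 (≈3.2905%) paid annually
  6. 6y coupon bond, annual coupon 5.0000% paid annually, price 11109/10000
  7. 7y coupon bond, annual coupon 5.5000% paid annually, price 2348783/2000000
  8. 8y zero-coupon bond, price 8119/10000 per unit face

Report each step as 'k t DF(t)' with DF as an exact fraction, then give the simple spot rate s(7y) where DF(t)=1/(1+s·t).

step 1 [1y] swap r/1=439/9561: DF=(1 − 439/9561·(0))/(1+439/9561) = 9561/10000 ≈ 0.956100
step 2 [2y] swap r/1=25/606: DF=(1 − 25/606·(0.956100))/(1+25/606) = 369/400 ≈ 0.922500
step 3 [3y] swap r/1=1207/27579: DF=(1 − 1207/27579·(0.956100+0.922500))/(1+1207/27579) = 8793/10000 ≈ 0.879300
step 4 [4y] swap r/1=1247/36332: DF=(1 − 1247/36332·(0.956100+0.922500+0.879300))/(1+1247/36332) = 8753/10000 ≈ 0.875300
step 5 [5y] swap r/1=41/1246: DF=(1 − 41/1246·(0.956100+0.922500+0.879300+0.875300))/(1+41/1246) = 2131/2500 ≈ 0.852400
step 6 [6y] bond c/1=1/20: DF=(11109/10000 − 1/20·(0.956100+0.922500+0.879300+0.875300+0.852400))/(1+1/20) = 2111/2500 ≈ 0.844400
step 7 [7y] bond c/1=11/200: DF=(2348783/2000000 − 11/200·(0.956100+0.922500+0.879300+0.875300+0.852400+0.844400))/(1+11/200) = 8353/10000 ≈ 0.835300
step 8 [8y] zero: DF = P = 8119/10000 ≈ 0.811900

1 1 9561/10000
2 2 369/400
3 3 8793/10000
4 4 8753/10000
5 5 2131/2500
6 6 2111/2500
7 7 8353/10000
8 8 8119/10000
s(7y) = (1/(8353/10000) − 1)/(7) = 1647/58471 ≈ 2.8168%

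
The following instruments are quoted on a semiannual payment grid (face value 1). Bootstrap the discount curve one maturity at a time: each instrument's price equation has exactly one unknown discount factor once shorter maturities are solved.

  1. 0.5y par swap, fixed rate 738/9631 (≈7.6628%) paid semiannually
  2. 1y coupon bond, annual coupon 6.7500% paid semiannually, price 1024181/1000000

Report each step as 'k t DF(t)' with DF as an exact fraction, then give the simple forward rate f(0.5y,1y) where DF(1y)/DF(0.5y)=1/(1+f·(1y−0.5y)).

step 1 [0.5y] swap r/2=369/9631: DF=(1 − 369/9631·(0))/(1+369/9631) = 9631/10000 ≈ 0.963100
step 2 [1y] bond c/2=27/800: DF=(1024181/1000000 − 27/800·(0.963100))/(1+27/800) = 9593/10000 ≈ 0.959300

1 1/2 9631/10000
2 1 9593/10000
f(0.5y,1y) = ((9631/10000)/(9593/10000) − 1)/(1/2) = 76/9593 ≈ 0.7922%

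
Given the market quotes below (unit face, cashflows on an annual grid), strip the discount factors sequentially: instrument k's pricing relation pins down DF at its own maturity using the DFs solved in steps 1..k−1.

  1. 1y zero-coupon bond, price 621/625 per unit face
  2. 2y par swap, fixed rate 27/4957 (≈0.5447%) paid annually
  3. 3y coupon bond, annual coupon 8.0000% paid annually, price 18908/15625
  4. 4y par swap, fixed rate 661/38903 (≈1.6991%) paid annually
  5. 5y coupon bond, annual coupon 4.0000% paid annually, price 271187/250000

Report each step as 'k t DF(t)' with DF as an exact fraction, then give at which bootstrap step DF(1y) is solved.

1 1 621/625
2 2 2473/2500
3 3 1217/1250
4 4 9339/10000
5 5 4467/5000
DF(1y) is solved at step 1

step 1 [1y] zero: DF = P = 621/625 ≈ 0.993600
step 2 [2y] swap r/1=27/4957: DF=(1 − 27/4957·(0.993600))/(1+27/4957) = 2473/2500 ≈ 0.989200
step 3 [3y] bond c/1=2/25: DF=(18908/15625 − 2/25·(0.993600+0.989200))/(1+2/25) = 1217/1250 ≈ 0.973600
step 4 [4y] swap r/1=661/38903: DF=(1 − 661/38903·(0.993600+0.989200+0.973600))/(1+661/38903) = 9339/10000 ≈ 0.933900
step 5 [5y] bond c/1=1/25: DF=(271187/250000 − 1/25·(0.993600+0.989200+0.973600+0.933900))/(1+1/25) = 4467/5000 ≈ 0.893400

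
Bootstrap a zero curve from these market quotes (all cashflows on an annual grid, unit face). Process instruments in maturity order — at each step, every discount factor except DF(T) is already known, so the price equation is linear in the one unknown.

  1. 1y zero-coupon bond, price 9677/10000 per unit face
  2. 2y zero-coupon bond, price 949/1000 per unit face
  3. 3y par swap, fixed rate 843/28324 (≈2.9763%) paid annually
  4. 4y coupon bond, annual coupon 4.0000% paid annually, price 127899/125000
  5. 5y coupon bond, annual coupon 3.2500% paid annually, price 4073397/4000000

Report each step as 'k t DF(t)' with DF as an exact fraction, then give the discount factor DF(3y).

step 1 [1y] zero: DF = P = 9677/10000 ≈ 0.967700
step 2 [2y] zero: DF = P = 949/1000 ≈ 0.949000
step 3 [3y] swap r/1=843/28324: DF=(1 − 843/28324·(0.967700+0.949000))/(1+843/28324) = 9157/10000 ≈ 0.915700
step 4 [4y] bond c/1=1/25: DF=(127899/125000 − 1/25·(0.967700+0.949000+0.915700))/(1+1/25) = 8749/10000 ≈ 0.874900
step 5 [5y] bond c/1=13/400: DF=(4073397/4000000 − 13/400·(0.967700+0.949000+0.915700+0.874900))/(1+13/400) = 1087/1250 ≈ 0.869600

1 1 9677/10000
2 2 949/1000
3 3 9157/10000
4 4 8749/10000
5 5 1087/1250
DF(3y) = 9157/10000 ≈ 0.915700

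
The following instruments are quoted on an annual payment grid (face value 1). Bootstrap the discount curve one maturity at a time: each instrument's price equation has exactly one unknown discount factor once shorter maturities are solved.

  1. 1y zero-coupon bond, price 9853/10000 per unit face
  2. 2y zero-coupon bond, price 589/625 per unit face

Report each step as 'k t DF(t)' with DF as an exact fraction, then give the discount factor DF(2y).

1 1 9853/10000
2 2 589/625
DF(2y) = 589/625 ≈ 0.942400

step 1 [1y] zero: DF = P = 9853/10000 ≈ 0.985300
step 2 [2y] zero: DF = P = 589/625 ≈ 0.942400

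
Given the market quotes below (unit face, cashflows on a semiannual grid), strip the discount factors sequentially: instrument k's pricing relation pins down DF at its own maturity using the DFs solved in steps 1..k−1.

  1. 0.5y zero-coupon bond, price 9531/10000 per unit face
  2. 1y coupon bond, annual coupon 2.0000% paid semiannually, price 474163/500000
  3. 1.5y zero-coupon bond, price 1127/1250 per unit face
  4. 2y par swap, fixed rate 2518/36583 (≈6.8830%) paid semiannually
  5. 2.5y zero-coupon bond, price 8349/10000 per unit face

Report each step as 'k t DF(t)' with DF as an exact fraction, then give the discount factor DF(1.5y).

step 1 [0.5y] zero: DF = P = 9531/10000 ≈ 0.953100
step 2 [1y] bond c/2=1/100: DF=(474163/500000 − 1/100·(0.953100))/(1+1/100) = 1859/2000 ≈ 0.929500
step 3 [1.5y] zero: DF = P = 1127/1250 ≈ 0.901600
step 4 [2y] swap r/2=1259/36583: DF=(1 − 1259/36583·(0.953100+0.929500+0.901600))/(1+1259/36583) = 8741/10000 ≈ 0.874100
step 5 [2.5y] zero: DF = P = 8349/10000 ≈ 0.834900

1 1/2 9531/10000
2 1 1859/2000
3 3/2 1127/1250
4 2 8741/10000
5 5/2 8349/10000
DF(1.5y) = 1127/1250 ≈ 0.901600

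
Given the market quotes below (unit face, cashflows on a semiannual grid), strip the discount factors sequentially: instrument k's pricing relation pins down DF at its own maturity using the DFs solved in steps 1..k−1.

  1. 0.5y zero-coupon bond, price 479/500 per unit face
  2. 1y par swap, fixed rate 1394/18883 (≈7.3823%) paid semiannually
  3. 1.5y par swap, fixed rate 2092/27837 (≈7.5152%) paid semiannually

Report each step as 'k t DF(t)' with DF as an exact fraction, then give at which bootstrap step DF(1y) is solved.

1 1/2 479/500
2 1 9303/10000
3 3/2 4477/5000
DF(1y) is solved at step 2

step 1 [0.5y] zero: DF = P = 479/500 ≈ 0.958000
step 2 [1y] swap r/2=697/18883: DF=(1 − 697/18883·(0.958000))/(1+697/18883) = 9303/10000 ≈ 0.930300
step 3 [1.5y] swap r/2=1046/27837: DF=(1 − 1046/27837·(0.958000+0.930300))/(1+1046/27837) = 4477/5000 ≈ 0.895400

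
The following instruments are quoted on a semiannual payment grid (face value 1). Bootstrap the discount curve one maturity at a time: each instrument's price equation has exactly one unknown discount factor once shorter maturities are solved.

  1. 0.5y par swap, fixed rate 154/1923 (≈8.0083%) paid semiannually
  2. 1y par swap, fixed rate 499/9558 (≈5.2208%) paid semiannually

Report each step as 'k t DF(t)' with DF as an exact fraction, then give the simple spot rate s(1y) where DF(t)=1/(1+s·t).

1 1/2 1923/2000
2 1 9501/10000
s(1y) = (1/(9501/10000) − 1)/(1) = 499/9501 ≈ 5.2521%

step 1 [0.5y] swap r/2=77/1923: DF=(1 − 77/1923·(0))/(1+77/1923) = 1923/2000 ≈ 0.961500
step 2 [1y] swap r/2=499/19116: DF=(1 − 499/19116·(0.961500))/(1+499/19116) = 9501/10000 ≈ 0.950100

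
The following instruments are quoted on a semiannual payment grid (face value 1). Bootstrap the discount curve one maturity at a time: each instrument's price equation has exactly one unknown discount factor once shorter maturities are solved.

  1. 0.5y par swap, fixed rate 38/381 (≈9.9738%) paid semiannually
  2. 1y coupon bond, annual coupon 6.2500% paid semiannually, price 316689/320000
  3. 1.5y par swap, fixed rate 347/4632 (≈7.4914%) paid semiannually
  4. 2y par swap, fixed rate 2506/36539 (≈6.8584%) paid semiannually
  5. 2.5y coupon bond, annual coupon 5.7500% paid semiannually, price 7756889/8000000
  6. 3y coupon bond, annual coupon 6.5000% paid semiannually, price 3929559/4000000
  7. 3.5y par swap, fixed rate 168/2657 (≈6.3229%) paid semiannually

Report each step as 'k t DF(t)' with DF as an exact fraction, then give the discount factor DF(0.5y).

step 1 [0.5y] swap r/2=19/381: DF=(1 − 19/381·(0))/(1+19/381) = 381/400 ≈ 0.952500
step 2 [1y] bond c/2=1/32: DF=(316689/320000 − 1/32·(0.952500))/(1+1/32) = 2327/2500 ≈ 0.930800
step 3 [1.5y] swap r/2=347/9264: DF=(1 − 347/9264·(0.952500+0.930800))/(1+347/9264) = 8959/10000 ≈ 0.895900
step 4 [2y] swap r/2=1253/36539: DF=(1 − 1253/36539·(0.952500+0.930800+0.895900))/(1+1253/36539) = 8747/10000 ≈ 0.874700
step 5 [2.5y] bond c/2=23/800: DF=(7756889/8000000 − 23/800·(0.952500+0.930800+0.895900+0.874700))/(1+23/800) = 2101/2500 ≈ 0.840400
step 6 [3y] bond c/2=13/400: DF=(3929559/4000000 − 13/400·(0.952500+0.930800+0.895900+0.874700+0.840400))/(1+13/400) = 81/100 ≈ 0.810000
step 7 [3.5y] swap r/2=84/2657: DF=(1 − 84/2657·(0.952500+0.930800+0.895900+0.874700+0.840400+0.810000))/(1+84/2657) = 2017/2500 ≈ 0.806800

1 1/2 381/400
2 1 2327/2500
3 3/2 8959/10000
4 2 8747/10000
5 5/2 2101/2500
6 3 81/100
7 7/2 2017/2500
DF(0.5y) = 381/400 ≈ 0.952500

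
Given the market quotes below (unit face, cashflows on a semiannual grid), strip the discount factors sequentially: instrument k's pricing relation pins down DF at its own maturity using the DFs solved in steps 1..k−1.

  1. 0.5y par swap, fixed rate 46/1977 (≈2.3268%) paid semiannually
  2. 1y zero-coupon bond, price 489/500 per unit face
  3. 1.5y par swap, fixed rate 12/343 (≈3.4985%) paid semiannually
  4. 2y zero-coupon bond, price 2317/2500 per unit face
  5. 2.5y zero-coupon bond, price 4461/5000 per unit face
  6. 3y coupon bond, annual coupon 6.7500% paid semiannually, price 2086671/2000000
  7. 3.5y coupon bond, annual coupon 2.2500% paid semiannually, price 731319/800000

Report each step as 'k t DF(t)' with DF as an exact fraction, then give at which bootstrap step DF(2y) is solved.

step 1 [0.5y] swap r/2=23/1977: DF=(1 − 23/1977·(0))/(1+23/1977) = 1977/2000 ≈ 0.988500
step 2 [1y] zero: DF = P = 489/500 ≈ 0.978000
step 3 [1.5y] swap r/2=6/343: DF=(1 − 6/343·(0.988500+0.978000))/(1+6/343) = 949/1000 ≈ 0.949000
step 4 [2y] zero: DF = P = 2317/2500 ≈ 0.926800
step 5 [2.5y] zero: DF = P = 4461/5000 ≈ 0.892200
step 6 [3y] bond c/2=27/800: DF=(2086671/2000000 − 27/800·(0.988500+0.978000+0.949000+0.926800+0.892200))/(1+27/800) = 8547/10000 ≈ 0.854700
step 7 [3.5y] bond c/2=9/800: DF=(731319/800000 − 9/800·(0.988500+0.978000+0.949000+0.926800+0.892200+0.854700))/(1+9/800) = 4209/5000 ≈ 0.841800

1 1/2 1977/2000
2 1 489/500
3 3/2 949/1000
4 2 2317/2500
5 5/2 4461/5000
6 3 8547/10000
7 7/2 4209/5000
DF(2y) is solved at step 4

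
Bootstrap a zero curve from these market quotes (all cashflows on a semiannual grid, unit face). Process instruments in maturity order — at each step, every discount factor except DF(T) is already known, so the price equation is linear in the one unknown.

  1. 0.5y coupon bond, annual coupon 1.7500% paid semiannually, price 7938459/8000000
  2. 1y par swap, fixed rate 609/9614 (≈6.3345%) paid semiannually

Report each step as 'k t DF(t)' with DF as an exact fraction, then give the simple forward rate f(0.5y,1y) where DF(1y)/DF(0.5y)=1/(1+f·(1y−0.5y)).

1 1/2 9837/10000
2 1 9391/10000
f(0.5y,1y) = ((9837/10000)/(9391/10000) − 1)/(1/2) = 892/9391 ≈ 9.4985%

step 1 [0.5y] bond c/2=7/800: DF=(7938459/8000000 − 7/800·(0))/(1+7/800) = 9837/10000 ≈ 0.983700
step 2 [1y] swap r/2=609/19228: DF=(1 − 609/19228·(0.983700))/(1+609/19228) = 9391/10000 ≈ 0.939100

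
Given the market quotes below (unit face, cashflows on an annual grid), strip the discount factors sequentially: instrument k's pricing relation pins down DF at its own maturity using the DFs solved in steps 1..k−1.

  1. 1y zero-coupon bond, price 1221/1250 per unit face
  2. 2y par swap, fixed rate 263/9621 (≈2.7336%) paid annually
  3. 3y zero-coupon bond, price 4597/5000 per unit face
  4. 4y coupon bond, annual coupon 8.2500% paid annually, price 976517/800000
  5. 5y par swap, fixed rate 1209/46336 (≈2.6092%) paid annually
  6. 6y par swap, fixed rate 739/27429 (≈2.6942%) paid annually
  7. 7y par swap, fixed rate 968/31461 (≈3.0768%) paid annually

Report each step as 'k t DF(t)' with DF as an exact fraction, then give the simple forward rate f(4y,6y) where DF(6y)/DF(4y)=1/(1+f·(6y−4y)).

step 1 [1y] zero: DF = P = 1221/1250 ≈ 0.976800
step 2 [2y] swap r/1=263/9621: DF=(1 − 263/9621·(0.976800))/(1+263/9621) = 4737/5000 ≈ 0.947400
step 3 [3y] zero: DF = P = 4597/5000 ≈ 0.919400
step 4 [4y] bond c/1=33/400: DF=(976517/800000 − 33/400·(0.976800+0.947400+0.919400))/(1+33/400) = 9109/10000 ≈ 0.910900
step 5 [5y] swap r/1=1209/46336: DF=(1 − 1209/46336·(0.976800+0.947400+0.919400+0.910900))/(1+1209/46336) = 8791/10000 ≈ 0.879100
step 6 [6y] swap r/1=739/27429: DF=(1 − 739/27429·(0.976800+0.947400+0.919400+0.910900+0.879100))/(1+739/27429) = 4261/5000 ≈ 0.852200
step 7 [7y] swap r/1=968/31461: DF=(1 − 968/31461·(0.976800+0.947400+0.919400+0.910900+0.879100+0.852200))/(1+968/31461) = 504/625 ≈ 0.806400

1 1 1221/1250
2 2 4737/5000
3 3 4597/5000
4 4 9109/10000
5 5 8791/10000
6 6 4261/5000
7 7 504/625
f(4y,6y) = ((9109/10000)/(4261/5000) − 1)/(2) = 587/17044 ≈ 3.4440%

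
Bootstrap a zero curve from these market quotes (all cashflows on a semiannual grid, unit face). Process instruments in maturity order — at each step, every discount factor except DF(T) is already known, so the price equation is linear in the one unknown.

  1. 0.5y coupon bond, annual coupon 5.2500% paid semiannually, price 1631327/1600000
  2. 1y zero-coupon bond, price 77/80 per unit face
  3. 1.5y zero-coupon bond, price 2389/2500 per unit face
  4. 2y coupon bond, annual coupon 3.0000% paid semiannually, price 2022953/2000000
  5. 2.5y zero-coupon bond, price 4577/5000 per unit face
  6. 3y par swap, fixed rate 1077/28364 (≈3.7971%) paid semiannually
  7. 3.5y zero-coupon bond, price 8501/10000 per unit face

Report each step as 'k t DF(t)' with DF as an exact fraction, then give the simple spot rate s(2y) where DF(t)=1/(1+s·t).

1 1/2 1987/2000
2 1 77/80
3 3/2 2389/2500
4 2 1907/2000
5 5/2 4577/5000
6 3 8923/10000
7 7/2 8501/10000
s(2y) = (1/(1907/2000) − 1)/(2) = 93/3814 ≈ 2.4384%

step 1 [0.5y] bond c/2=21/800: DF=(1631327/1600000 − 21/800·(0))/(1+21/800) = 1987/2000 ≈ 0.993500
step 2 [1y] zero: DF = P = 77/80 ≈ 0.962500
step 3 [1.5y] zero: DF = P = 2389/2500 ≈ 0.955600
step 4 [2y] bond c/2=3/200: DF=(2022953/2000000 − 3/200·(0.993500+0.962500+0.955600))/(1+3/200) = 1907/2000 ≈ 0.953500
step 5 [2.5y] zero: DF = P = 4577/5000 ≈ 0.915400
step 6 [3y] swap r/2=1077/56728: DF=(1 − 1077/56728·(0.993500+0.962500+0.955600+0.953500+0.915400))/(1+1077/56728) = 8923/10000 ≈ 0.892300
step 7 [3.5y] zero: DF = P = 8501/10000 ≈ 0.850100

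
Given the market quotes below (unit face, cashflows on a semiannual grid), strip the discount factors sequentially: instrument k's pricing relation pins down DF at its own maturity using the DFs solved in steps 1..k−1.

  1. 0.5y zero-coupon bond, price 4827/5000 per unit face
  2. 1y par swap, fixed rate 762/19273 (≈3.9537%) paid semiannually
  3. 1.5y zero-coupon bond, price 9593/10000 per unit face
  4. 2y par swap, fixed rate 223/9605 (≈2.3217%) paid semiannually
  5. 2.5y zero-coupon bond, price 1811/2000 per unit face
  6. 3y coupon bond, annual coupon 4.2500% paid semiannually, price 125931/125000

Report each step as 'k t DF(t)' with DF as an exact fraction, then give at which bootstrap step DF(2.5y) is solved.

step 1 [0.5y] zero: DF = P = 4827/5000 ≈ 0.965400
step 2 [1y] swap r/2=381/19273: DF=(1 − 381/19273·(0.965400))/(1+381/19273) = 9619/10000 ≈ 0.961900
step 3 [1.5y] zero: DF = P = 9593/10000 ≈ 0.959300
step 4 [2y] swap r/2=223/19210: DF=(1 − 223/19210·(0.965400+0.961900+0.959300))/(1+223/19210) = 4777/5000 ≈ 0.955400
step 5 [2.5y] zero: DF = P = 1811/2000 ≈ 0.905500
step 6 [3y] bond c/2=17/800: DF=(125931/125000 − 17/800·(0.965400+0.961900+0.959300+0.955400+0.905500))/(1+17/800) = 8877/10000 ≈ 0.887700

1 1/2 4827/5000
2 1 9619/10000
3 3/2 9593/10000
4 2 4777/5000
5 5/2 1811/2000
6 3 8877/10000
DF(2.5y) is solved at step 5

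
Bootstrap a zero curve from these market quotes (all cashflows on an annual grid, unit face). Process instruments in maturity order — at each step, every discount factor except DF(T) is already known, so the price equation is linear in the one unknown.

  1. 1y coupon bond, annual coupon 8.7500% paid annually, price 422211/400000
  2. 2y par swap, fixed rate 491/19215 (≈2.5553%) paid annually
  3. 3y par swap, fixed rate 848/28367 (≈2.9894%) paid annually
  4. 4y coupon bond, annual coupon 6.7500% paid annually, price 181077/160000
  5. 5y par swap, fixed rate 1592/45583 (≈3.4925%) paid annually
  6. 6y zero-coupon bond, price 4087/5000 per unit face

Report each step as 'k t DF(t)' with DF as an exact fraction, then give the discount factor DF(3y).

step 1 [1y] bond c/1=7/80: DF=(422211/400000 − 7/80·(0))/(1+7/80) = 4853/5000 ≈ 0.970600
step 2 [2y] swap r/1=491/19215: DF=(1 − 491/19215·(0.970600))/(1+491/19215) = 9509/10000 ≈ 0.950900
step 3 [3y] swap r/1=848/28367: DF=(1 − 848/28367·(0.970600+0.950900))/(1+848/28367) = 572/625 ≈ 0.915200
step 4 [4y] bond c/1=27/400: DF=(181077/160000 − 27/400·(0.970600+0.950900+0.915200))/(1+27/400) = 1101/1250 ≈ 0.880800
step 5 [5y] swap r/1=1592/45583: DF=(1 − 1592/45583·(0.970600+0.950900+0.915200+0.880800))/(1+1592/45583) = 1051/1250 ≈ 0.840800
step 6 [6y] zero: DF = P = 4087/5000 ≈ 0.817400

1 1 4853/5000
2 2 9509/10000
3 3 572/625
4 4 1101/1250
5 5 1051/1250
6 6 4087/5000
DF(3y) = 572/625 ≈ 0.915200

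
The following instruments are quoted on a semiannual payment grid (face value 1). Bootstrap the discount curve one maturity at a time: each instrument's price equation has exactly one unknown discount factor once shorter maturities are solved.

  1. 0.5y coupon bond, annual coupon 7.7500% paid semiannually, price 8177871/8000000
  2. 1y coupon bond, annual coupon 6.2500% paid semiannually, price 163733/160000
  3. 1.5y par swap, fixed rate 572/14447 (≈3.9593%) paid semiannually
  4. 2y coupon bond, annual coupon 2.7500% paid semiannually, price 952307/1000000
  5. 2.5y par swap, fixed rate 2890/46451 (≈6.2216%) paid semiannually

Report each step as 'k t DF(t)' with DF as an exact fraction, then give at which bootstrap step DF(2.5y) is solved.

step 1 [0.5y] bond c/2=31/800: DF=(8177871/8000000 − 31/800·(0))/(1+31/800) = 9841/10000 ≈ 0.984100
step 2 [1y] bond c/2=1/32: DF=(163733/160000 − 1/32·(0.984100))/(1+1/32) = 77/80 ≈ 0.962500
step 3 [1.5y] swap r/2=286/14447: DF=(1 − 286/14447·(0.984100+0.962500))/(1+286/14447) = 2357/2500 ≈ 0.942800
step 4 [2y] bond c/2=11/800: DF=(952307/1000000 − 11/800·(0.984100+0.962500+0.942800))/(1+11/800) = 4501/5000 ≈ 0.900200
step 5 [2.5y] swap r/2=1445/46451: DF=(1 − 1445/46451·(0.984100+0.962500+0.942800+0.900200))/(1+1445/46451) = 1711/2000 ≈ 0.855500

1 1/2 9841/10000
2 1 77/80
3 3/2 2357/2500
4 2 4501/5000
5 5/2 1711/2000
DF(2.5y) is solved at step 5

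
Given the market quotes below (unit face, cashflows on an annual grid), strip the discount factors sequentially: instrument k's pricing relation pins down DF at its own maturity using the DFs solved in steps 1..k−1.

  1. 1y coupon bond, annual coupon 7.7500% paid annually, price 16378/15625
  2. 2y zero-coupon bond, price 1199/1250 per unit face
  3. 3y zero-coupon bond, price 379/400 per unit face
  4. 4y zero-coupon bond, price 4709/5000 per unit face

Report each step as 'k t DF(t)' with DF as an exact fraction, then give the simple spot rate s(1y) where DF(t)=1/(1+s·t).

1 1 608/625
2 2 1199/1250
3 3 379/400
4 4 4709/5000
s(1y) = (1/(608/625) − 1)/(1) = 17/608 ≈ 2.7961%

step 1 [1y] bond c/1=31/400: DF=(16378/15625 − 31/400·(0))/(1+31/400) = 608/625 ≈ 0.972800
step 2 [2y] zero: DF = P = 1199/1250 ≈ 0.959200
step 3 [3y] zero: DF = P = 379/400 ≈ 0.947500
step 4 [4y] zero: DF = P = 4709/5000 ≈ 0.941800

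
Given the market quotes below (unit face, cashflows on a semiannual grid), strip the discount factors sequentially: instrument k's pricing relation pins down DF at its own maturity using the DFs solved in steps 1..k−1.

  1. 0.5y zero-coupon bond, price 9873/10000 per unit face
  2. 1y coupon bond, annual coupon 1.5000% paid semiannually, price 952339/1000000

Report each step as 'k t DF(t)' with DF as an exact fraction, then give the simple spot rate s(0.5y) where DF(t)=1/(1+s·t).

step 1 [0.5y] zero: DF = P = 9873/10000 ≈ 0.987300
step 2 [1y] bond c/2=3/400: DF=(952339/1000000 − 3/400·(0.987300))/(1+3/400) = 9379/10000 ≈ 0.937900

1 1/2 9873/10000
2 1 9379/10000
s(0.5y) = (1/(9873/10000) − 1)/(1/2) = 254/9873 ≈ 2.5727%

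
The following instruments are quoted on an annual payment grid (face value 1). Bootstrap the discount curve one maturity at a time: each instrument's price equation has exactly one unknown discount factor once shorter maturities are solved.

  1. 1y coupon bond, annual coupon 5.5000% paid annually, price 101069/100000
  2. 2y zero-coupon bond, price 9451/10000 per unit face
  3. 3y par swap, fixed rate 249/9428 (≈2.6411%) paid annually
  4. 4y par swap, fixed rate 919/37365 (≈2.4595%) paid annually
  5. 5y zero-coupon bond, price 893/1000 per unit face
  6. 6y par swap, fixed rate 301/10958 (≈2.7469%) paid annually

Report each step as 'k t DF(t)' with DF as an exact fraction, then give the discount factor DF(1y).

step 1 [1y] bond c/1=11/200: DF=(101069/100000 − 11/200·(0))/(1+11/200) = 479/500 ≈ 0.958000
step 2 [2y] zero: DF = P = 9451/10000 ≈ 0.945100
step 3 [3y] swap r/1=249/9428: DF=(1 − 249/9428·(0.958000+0.945100))/(1+249/9428) = 9253/10000 ≈ 0.925300
step 4 [4y] swap r/1=919/37365: DF=(1 − 919/37365·(0.958000+0.945100+0.925300))/(1+919/37365) = 9081/10000 ≈ 0.908100
step 5 [5y] zero: DF = P = 893/1000 ≈ 0.893000
step 6 [6y] swap r/1=301/10958: DF=(1 − 301/10958·(0.958000+0.945100+0.925300+0.908100+0.893000))/(1+301/10958) = 1699/2000 ≈ 0.849500

1 1 479/500
2 2 9451/10000
3 3 9253/10000
4 4 9081/10000
5 5 893/1000
6 6 1699/2000
DF(1y) = 479/500 ≈ 0.958000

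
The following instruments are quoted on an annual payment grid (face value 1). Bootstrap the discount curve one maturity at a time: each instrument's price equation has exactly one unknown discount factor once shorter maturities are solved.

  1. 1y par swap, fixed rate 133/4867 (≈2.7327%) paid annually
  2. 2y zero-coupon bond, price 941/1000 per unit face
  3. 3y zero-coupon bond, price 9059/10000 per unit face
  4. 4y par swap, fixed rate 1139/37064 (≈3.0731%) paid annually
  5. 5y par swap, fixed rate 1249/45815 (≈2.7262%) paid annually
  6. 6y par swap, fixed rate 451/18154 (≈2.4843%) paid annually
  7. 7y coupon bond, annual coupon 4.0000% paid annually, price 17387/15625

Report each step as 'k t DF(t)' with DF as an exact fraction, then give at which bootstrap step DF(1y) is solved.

step 1 [1y] swap r/1=133/4867: DF=(1 − 133/4867·(0))/(1+133/4867) = 4867/5000 ≈ 0.973400
step 2 [2y] zero: DF = P = 941/1000 ≈ 0.941000
step 3 [3y] zero: DF = P = 9059/10000 ≈ 0.905900
step 4 [4y] swap r/1=1139/37064: DF=(1 − 1139/37064·(0.973400+0.941000+0.905900))/(1+1139/37064) = 8861/10000 ≈ 0.886100
step 5 [5y] swap r/1=1249/45815: DF=(1 − 1249/45815·(0.973400+0.941000+0.905900+0.886100))/(1+1249/45815) = 8751/10000 ≈ 0.875100
step 6 [6y] swap r/1=451/18154: DF=(1 − 451/18154·(0.973400+0.941000+0.905900+0.886100+0.875100))/(1+451/18154) = 8647/10000 ≈ 0.864700
step 7 [7y] bond c/1=1/25: DF=(17387/15625 − 1/25·(0.973400+0.941000+0.905900+0.886100+0.875100+0.864700))/(1+1/25) = 1721/2000 ≈ 0.860500

1 1 4867/5000
2 2 941/1000
3 3 9059/10000
4 4 8861/10000
5 5 8751/10000
6 6 8647/10000
7 7 1721/2000
DF(1y) is solved at step 1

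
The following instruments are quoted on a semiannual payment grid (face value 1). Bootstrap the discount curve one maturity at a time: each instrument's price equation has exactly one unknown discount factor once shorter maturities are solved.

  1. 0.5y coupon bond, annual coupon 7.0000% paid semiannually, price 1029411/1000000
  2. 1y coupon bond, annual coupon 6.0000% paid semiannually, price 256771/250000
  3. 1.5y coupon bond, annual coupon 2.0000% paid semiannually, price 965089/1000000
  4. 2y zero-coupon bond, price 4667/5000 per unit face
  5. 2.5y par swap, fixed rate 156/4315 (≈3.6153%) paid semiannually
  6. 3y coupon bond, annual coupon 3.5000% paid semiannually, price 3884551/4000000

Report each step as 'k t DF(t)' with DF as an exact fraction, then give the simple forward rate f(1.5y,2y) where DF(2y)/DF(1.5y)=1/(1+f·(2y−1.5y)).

step 1 [0.5y] bond c/2=7/200: DF=(1029411/1000000 − 7/200·(0))/(1+7/200) = 4973/5000 ≈ 0.994600
step 2 [1y] bond c/2=3/100: DF=(256771/250000 − 3/100·(0.994600))/(1+3/100) = 4841/5000 ≈ 0.968200
step 3 [1.5y] bond c/2=1/100: DF=(965089/1000000 − 1/100·(0.994600+0.968200))/(1+1/100) = 9361/10000 ≈ 0.936100
step 4 [2y] zero: DF = P = 4667/5000 ≈ 0.933400
step 5 [2.5y] swap r/2=78/4315: DF=(1 − 78/4315·(0.994600+0.968200+0.936100+0.933400))/(1+78/4315) = 4571/5000 ≈ 0.914200
step 6 [3y] bond c/2=7/400: DF=(3884551/4000000 − 7/400·(0.994600+0.968200+0.936100+0.933400+0.914200))/(1+7/400) = 1091/1250 ≈ 0.872800

1 1/2 4973/5000
2 1 4841/5000
3 3/2 9361/10000
4 2 4667/5000
5 5/2 4571/5000
6 3 1091/1250
f(1.5y,2y) = ((9361/10000)/(4667/5000) − 1)/(1/2) = 27/4667 ≈ 0.5785%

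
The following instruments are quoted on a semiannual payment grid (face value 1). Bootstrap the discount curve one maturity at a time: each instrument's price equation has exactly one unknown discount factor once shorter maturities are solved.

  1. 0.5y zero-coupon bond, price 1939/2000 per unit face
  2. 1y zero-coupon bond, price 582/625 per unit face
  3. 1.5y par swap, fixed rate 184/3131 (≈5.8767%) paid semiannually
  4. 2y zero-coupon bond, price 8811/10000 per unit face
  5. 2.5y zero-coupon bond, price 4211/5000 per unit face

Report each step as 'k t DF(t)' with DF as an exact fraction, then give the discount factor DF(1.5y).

1 1/2 1939/2000
2 1 582/625
3 3/2 2293/2500
4 2 8811/10000
5 5/2 4211/5000
DF(1.5y) = 2293/2500 ≈ 0.917200

step 1 [0.5y] zero: DF = P = 1939/2000 ≈ 0.969500
step 2 [1y] zero: DF = P = 582/625 ≈ 0.931200
step 3 [1.5y] swap r/2=92/3131: DF=(1 − 92/3131·(0.969500+0.931200))/(1+92/3131) = 2293/2500 ≈ 0.917200
step 4 [2y] zero: DF = P = 8811/10000 ≈ 0.881100
step 5 [2.5y] zero: DF = P = 4211/5000 ≈ 0.842200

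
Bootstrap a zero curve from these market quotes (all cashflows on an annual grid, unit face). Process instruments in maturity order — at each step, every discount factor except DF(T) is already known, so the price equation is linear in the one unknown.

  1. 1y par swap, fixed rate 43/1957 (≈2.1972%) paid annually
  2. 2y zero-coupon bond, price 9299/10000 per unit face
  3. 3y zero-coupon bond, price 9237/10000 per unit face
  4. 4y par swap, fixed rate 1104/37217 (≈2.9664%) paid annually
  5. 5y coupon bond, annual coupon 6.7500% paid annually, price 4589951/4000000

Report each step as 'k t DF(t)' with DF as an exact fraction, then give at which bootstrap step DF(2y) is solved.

1 1 1957/2000
2 2 9299/10000
3 3 9237/10000
4 4 556/625
5 5 2099/2500
DF(2y) is solved at step 2

step 1 [1y] swap r/1=43/1957: DF=(1 − 43/1957·(0))/(1+43/1957) = 1957/2000 ≈ 0.978500
step 2 [2y] zero: DF = P = 9299/10000 ≈ 0.929900
step 3 [3y] zero: DF = P = 9237/10000 ≈ 0.923700
step 4 [4y] swap r/1=1104/37217: DF=(1 − 1104/37217·(0.978500+0.929900+0.923700))/(1+1104/37217) = 556/625 ≈ 0.889600
step 5 [5y] bond c/1=27/400: DF=(4589951/4000000 − 27/400·(0.978500+0.929900+0.923700+0.889600))/(1+27/400) = 2099/2500 ≈ 0.839600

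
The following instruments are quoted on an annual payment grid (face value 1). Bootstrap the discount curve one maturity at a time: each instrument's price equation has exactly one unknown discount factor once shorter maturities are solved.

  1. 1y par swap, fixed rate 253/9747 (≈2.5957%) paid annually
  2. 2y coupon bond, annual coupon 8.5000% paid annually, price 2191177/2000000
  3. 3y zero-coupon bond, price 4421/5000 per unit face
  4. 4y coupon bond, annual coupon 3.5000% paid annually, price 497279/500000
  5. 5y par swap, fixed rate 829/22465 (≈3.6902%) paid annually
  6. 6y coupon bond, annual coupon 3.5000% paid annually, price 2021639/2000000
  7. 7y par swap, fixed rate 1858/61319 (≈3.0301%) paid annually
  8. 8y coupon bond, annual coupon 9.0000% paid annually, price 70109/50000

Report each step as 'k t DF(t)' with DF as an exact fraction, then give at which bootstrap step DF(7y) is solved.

step 1 [1y] swap r/1=253/9747: DF=(1 − 253/9747·(0))/(1+253/9747) = 9747/10000 ≈ 0.974700
step 2 [2y] bond c/1=17/200: DF=(2191177/2000000 − 17/200·(0.974700))/(1+17/200) = 4667/5000 ≈ 0.933400
step 3 [3y] zero: DF = P = 4421/5000 ≈ 0.884200
step 4 [4y] bond c/1=7/200: DF=(497279/500000 − 7/200·(0.974700+0.933400+0.884200))/(1+7/200) = 1733/2000 ≈ 0.866500
step 5 [5y] swap r/1=829/22465: DF=(1 − 829/22465·(0.974700+0.933400+0.884200+0.866500))/(1+829/22465) = 4171/5000 ≈ 0.834200
step 6 [6y] bond c/1=7/200: DF=(2021639/2000000 − 7/200·(0.974700+0.933400+0.884200+0.866500+0.834200))/(1+7/200) = 8247/10000 ≈ 0.824700
step 7 [7y] swap r/1=1858/61319: DF=(1 − 1858/61319·(0.974700+0.933400+0.884200+0.866500+0.834200+0.824700))/(1+1858/61319) = 4071/5000 ≈ 0.814200
step 8 [8y] bond c/1=9/100: DF=(70109/50000 − 9/100·(0.974700+0.933400+0.884200+0.866500+0.834200+0.824700+0.814200))/(1+9/100) = 7801/10000 ≈ 0.780100

1 1 9747/10000
2 2 4667/5000
3 3 4421/5000
4 4 1733/2000
5 5 4171/5000
6 6 8247/10000
7 7 4071/5000
8 8 7801/10000
DF(7y) is solved at step 7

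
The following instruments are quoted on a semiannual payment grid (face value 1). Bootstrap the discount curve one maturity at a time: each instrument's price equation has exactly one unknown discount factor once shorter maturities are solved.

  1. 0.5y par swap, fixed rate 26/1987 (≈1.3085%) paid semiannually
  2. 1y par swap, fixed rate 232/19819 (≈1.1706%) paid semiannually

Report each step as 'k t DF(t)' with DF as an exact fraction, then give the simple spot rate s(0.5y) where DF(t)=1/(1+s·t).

1 1/2 1987/2000
2 1 2471/2500
s(0.5y) = (1/(1987/2000) − 1)/(1/2) = 26/1987 ≈ 1.3085%

step 1 [0.5y] swap r/2=13/1987: DF=(1 − 13/1987·(0))/(1+13/1987) = 1987/2000 ≈ 0.993500
step 2 [1y] swap r/2=116/19819: DF=(1 − 116/19819·(0.993500))/(1+116/19819) = 2471/2500 ≈ 0.988400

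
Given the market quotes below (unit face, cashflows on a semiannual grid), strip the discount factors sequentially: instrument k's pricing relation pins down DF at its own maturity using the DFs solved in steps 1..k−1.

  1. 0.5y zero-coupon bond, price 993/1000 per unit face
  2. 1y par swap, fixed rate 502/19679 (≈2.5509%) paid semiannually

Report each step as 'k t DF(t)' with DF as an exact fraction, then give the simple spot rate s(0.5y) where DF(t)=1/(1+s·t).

1 1/2 993/1000
2 1 9749/10000
s(0.5y) = (1/(993/1000) − 1)/(1/2) = 14/993 ≈ 1.4099%

step 1 [0.5y] zero: DF = P = 993/1000 ≈ 0.993000
step 2 [1y] swap r/2=251/19679: DF=(1 − 251/19679·(0.993000))/(1+251/19679) = 9749/10000 ≈ 0.974900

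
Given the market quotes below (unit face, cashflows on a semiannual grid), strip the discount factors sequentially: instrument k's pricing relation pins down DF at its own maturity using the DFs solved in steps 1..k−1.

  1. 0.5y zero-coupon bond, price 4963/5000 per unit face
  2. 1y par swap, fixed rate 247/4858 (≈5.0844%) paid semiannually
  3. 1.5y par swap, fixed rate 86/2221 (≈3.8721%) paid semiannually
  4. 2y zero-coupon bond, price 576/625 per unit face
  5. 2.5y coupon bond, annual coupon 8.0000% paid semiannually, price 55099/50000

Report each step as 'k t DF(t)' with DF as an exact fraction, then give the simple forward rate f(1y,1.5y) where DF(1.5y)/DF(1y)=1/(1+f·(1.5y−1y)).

step 1 [0.5y] zero: DF = P = 4963/5000 ≈ 0.992600
step 2 [1y] swap r/2=247/9716: DF=(1 − 247/9716·(0.992600))/(1+247/9716) = 4753/5000 ≈ 0.950600
step 3 [1.5y] swap r/2=43/2221: DF=(1 − 43/2221·(0.992600+0.950600))/(1+43/2221) = 9441/10000 ≈ 0.944100
step 4 [2y] zero: DF = P = 576/625 ≈ 0.921600
step 5 [2.5y] bond c/2=1/25: DF=(55099/50000 − 1/25·(0.992600+0.950600+0.944100+0.921600))/(1+1/25) = 9131/10000 ≈ 0.913100

1 1/2 4963/5000
2 1 4753/5000
3 3/2 9441/10000
4 2 576/625
5 5/2 9131/10000
f(1y,1.5y) = ((4753/5000)/(9441/10000) − 1)/(1/2) = 130/9441 ≈ 1.3770%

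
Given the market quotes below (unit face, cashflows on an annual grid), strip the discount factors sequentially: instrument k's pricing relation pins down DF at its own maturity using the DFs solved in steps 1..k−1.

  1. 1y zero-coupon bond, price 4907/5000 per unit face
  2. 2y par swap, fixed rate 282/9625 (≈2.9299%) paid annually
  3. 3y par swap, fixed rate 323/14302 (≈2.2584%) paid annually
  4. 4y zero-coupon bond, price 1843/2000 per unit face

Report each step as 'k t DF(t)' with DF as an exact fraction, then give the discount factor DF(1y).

step 1 [1y] zero: DF = P = 4907/5000 ≈ 0.981400
step 2 [2y] swap r/1=282/9625: DF=(1 − 282/9625·(0.981400))/(1+282/9625) = 2359/2500 ≈ 0.943600
step 3 [3y] swap r/1=323/14302: DF=(1 − 323/14302·(0.981400+0.943600))/(1+323/14302) = 4677/5000 ≈ 0.935400
step 4 [4y] zero: DF = P = 1843/2000 ≈ 0.921500

1 1 4907/5000
2 2 2359/2500
3 3 4677/5000
4 4 1843/2000
DF(1y) = 4907/5000 ≈ 0.981400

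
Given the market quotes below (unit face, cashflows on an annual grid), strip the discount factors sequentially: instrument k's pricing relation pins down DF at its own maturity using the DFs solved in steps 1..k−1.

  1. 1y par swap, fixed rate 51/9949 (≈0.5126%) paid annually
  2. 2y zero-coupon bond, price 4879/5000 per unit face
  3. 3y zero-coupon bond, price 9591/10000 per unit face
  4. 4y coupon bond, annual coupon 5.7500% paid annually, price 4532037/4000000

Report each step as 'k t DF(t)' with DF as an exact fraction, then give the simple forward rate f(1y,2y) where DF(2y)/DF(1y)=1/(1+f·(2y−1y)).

1 1 9949/10000
2 2 4879/5000
3 3 9591/10000
4 4 9121/10000
f(1y,2y) = ((9949/10000)/(4879/5000) − 1)/(1) = 191/9758 ≈ 1.9574%

step 1 [1y] swap r/1=51/9949: DF=(1 − 51/9949·(0))/(1+51/9949) = 9949/10000 ≈ 0.994900
step 2 [2y] zero: DF = P = 4879/5000 ≈ 0.975800
step 3 [3y] zero: DF = P = 9591/10000 ≈ 0.959100
step 4 [4y] bond c/1=23/400: DF=(4532037/4000000 − 23/400·(0.994900+0.975800+0.959100))/(1+23/400) = 9121/10000 ≈ 0.912100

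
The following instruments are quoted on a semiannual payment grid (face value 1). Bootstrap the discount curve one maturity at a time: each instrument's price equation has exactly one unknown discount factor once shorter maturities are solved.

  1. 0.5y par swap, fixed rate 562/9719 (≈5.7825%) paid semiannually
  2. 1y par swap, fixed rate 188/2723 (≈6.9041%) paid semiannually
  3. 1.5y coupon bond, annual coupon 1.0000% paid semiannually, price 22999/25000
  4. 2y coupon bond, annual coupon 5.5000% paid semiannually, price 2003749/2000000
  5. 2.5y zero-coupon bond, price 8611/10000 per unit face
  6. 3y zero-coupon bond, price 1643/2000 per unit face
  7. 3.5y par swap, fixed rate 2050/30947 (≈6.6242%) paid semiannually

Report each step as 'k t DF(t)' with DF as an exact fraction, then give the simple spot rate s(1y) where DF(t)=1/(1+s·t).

1 1/2 9719/10000
2 1 4671/5000
3 3/2 9059/10000
4 2 4499/5000
5 5/2 8611/10000
6 3 1643/2000
7 7/2 159/200
s(1y) = (1/(4671/5000) − 1)/(1) = 329/4671 ≈ 7.0435%

step 1 [0.5y] swap r/2=281/9719: DF=(1 − 281/9719·(0))/(1+281/9719) = 9719/10000 ≈ 0.971900
step 2 [1y] swap r/2=94/2723: DF=(1 − 94/2723·(0.971900))/(1+94/2723) = 4671/5000 ≈ 0.934200
step 3 [1.5y] bond c/2=1/200: DF=(22999/25000 − 1/200·(0.971900+0.934200))/(1+1/200) = 9059/10000 ≈ 0.905900
step 4 [2y] bond c/2=11/400: DF=(2003749/2000000 − 11/400·(0.971900+0.934200+0.905900))/(1+11/400) = 4499/5000 ≈ 0.899800
step 5 [2.5y] zero: DF = P = 8611/10000 ≈ 0.861100
step 6 [3y] zero: DF = P = 1643/2000 ≈ 0.821500
step 7 [3.5y] swap r/2=1025/30947: DF=(1 − 1025/30947·(0.971900+0.934200+0.905900+0.899800+0.861100+0.821500))/(1+1025/30947) = 159/200 ≈ 0.795000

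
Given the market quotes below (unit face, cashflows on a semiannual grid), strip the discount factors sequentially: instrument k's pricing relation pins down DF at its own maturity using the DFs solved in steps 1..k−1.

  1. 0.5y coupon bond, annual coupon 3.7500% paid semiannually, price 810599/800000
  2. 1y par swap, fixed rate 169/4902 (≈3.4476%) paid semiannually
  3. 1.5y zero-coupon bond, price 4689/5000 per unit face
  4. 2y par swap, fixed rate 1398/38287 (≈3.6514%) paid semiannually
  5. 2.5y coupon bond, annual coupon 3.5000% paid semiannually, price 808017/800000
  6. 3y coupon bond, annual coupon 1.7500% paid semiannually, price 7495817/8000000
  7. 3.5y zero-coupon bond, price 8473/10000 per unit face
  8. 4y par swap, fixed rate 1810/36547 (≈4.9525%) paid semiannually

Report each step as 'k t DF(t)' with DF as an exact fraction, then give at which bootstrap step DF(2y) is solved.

1 1/2 4973/5000
2 1 4831/5000
3 3/2 4689/5000
4 2 9301/10000
5 5/2 2317/2500
6 3 2219/2500
7 7/2 8473/10000
8 4 819/1000
DF(2y) is solved at step 4

step 1 [0.5y] bond c/2=3/160: DF=(810599/800000 − 3/160·(0))/(1+3/160) = 4973/5000 ≈ 0.994600
step 2 [1y] swap r/2=169/9804: DF=(1 − 169/9804·(0.994600))/(1+169/9804) = 4831/5000 ≈ 0.966200
step 3 [1.5y] zero: DF = P = 4689/5000 ≈ 0.937800
step 4 [2y] swap r/2=699/38287: DF=(1 − 699/38287·(0.994600+0.966200+0.937800))/(1+699/38287) = 9301/10000 ≈ 0.930100
step 5 [2.5y] bond c/2=7/400: DF=(808017/800000 − 7/400·(0.994600+0.966200+0.937800+0.930100))/(1+7/400) = 2317/2500 ≈ 0.926800
step 6 [3y] bond c/2=7/800: DF=(7495817/8000000 − 7/800·(0.994600+0.966200+0.937800+0.930100+0.926800))/(1+7/800) = 2219/2500 ≈ 0.887600
step 7 [3.5y] zero: DF = P = 8473/10000 ≈ 0.847300
step 8 [4y] swap r/2=905/36547: DF=(1 − 905/36547·(0.994600+0.966200+0.937800+0.930100+0.926800+0.887600+0.847300))/(1+905/36547) = 819/1000 ≈ 0.819000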